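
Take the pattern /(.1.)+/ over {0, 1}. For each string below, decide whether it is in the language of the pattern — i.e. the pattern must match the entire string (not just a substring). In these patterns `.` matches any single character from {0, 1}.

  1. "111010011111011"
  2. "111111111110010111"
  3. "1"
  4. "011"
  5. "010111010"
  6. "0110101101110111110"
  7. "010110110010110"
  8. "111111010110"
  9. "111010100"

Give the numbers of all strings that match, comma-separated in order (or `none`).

1 → match
2 → match
3. "1" → no match
4. "011" → match
5. "010111010" → match
6 → no match
7 → match
8. "111111010110" → match
9. "111010100" → no match

1, 2, 4, 5, 7, 8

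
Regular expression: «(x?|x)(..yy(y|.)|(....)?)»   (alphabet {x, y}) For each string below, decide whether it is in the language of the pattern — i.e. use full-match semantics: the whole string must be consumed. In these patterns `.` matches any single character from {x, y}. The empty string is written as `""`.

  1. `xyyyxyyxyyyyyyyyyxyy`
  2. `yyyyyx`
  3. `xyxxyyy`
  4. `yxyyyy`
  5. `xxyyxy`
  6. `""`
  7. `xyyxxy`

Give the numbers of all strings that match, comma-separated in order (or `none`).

6

1 → no match
2 → no match
3 → no match
4 → no match
5 → no match
6 → match
7 → no match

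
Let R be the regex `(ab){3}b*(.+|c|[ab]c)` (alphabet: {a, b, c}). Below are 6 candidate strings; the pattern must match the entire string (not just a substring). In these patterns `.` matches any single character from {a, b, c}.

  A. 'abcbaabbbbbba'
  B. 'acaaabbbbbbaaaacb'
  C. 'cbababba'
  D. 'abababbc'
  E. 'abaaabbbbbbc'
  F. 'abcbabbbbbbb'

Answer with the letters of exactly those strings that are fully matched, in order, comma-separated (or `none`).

A → no match
B → no match — must start with 'ab'
C → no match — must start with 'ab'
D → match
E → no match
F → no match

D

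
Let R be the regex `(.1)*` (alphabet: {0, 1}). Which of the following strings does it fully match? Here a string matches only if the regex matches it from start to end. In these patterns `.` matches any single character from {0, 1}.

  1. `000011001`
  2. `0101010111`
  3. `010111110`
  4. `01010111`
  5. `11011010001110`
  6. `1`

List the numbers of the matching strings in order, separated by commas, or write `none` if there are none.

1 → no match
2 → match
3 → no match
4 → match
5 → no match
6 → no match

2, 4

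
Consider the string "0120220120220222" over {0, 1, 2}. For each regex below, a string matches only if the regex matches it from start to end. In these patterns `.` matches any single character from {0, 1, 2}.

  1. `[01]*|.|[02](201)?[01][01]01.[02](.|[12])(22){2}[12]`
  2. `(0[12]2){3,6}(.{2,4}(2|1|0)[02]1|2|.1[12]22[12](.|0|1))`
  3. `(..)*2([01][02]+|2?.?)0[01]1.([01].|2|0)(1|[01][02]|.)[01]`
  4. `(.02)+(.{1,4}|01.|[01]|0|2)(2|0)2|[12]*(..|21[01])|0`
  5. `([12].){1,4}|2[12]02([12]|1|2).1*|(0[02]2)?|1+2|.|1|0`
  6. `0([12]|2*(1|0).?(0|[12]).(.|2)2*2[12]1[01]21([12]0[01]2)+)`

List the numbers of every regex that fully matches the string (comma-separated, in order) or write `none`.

1 → no match
2 → match
3 → no match
4 → no match
5 → no match
6 → no match

2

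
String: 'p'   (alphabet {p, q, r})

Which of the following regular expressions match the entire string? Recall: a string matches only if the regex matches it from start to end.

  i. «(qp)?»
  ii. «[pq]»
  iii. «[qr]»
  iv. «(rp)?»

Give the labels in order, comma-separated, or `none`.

i → no match
ii → match
iii → no match
iv → no match

ii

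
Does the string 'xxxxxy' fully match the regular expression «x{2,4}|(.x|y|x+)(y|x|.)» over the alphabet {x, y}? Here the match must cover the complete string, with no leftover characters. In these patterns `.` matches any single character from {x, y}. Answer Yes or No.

Yes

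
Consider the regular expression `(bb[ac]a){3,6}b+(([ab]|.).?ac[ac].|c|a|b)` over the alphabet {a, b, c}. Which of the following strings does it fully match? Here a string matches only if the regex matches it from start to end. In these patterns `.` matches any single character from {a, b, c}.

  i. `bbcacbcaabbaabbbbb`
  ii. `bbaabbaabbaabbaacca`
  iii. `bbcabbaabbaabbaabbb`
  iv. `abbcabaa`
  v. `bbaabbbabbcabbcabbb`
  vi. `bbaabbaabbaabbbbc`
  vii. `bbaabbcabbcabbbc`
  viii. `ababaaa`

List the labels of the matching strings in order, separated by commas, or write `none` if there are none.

i → no match
ii → match
iii → match
iv → no match — must start with `bb`
v → no match
vi → match
vii → match
viii → no match — must start with `bb`

ii, iii, vi, vii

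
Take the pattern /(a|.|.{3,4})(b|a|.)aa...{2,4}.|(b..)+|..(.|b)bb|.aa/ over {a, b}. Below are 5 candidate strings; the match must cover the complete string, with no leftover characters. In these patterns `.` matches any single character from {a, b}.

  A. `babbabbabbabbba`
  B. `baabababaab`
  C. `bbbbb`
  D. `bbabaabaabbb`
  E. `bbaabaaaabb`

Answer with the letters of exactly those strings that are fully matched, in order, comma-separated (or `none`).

A → match
B. `baabababaab` → no match
C. `bbbbb` → match
D. `bbabaabaabbb` → match
E. `bbaabaaaabb` → match

A, C, D, E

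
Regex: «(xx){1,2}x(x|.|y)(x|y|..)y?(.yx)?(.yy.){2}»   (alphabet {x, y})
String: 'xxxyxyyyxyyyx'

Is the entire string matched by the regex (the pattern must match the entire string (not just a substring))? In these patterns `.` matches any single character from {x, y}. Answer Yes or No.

Yes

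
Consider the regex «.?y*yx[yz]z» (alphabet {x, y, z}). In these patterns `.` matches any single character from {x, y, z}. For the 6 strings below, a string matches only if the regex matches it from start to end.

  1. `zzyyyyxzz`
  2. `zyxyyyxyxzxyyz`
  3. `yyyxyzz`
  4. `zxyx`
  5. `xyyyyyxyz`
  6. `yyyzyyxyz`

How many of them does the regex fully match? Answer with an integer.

1

1 → no match
2 → no match
3 → no match
4 → no match — must end with `z`
5 → match
6 → no match
Total matched: 1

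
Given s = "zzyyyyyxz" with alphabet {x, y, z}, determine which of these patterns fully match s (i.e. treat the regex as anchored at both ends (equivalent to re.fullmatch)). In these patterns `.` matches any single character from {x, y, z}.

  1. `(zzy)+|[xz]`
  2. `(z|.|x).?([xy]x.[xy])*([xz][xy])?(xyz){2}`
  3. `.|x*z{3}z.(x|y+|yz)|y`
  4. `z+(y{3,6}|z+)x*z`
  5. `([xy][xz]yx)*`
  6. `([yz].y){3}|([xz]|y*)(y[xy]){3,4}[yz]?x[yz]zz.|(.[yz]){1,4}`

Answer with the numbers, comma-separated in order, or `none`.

4

1 → no match
2 → no match — must end with "xyz"
3 → no match
4 → match
5 → no match
6 → no match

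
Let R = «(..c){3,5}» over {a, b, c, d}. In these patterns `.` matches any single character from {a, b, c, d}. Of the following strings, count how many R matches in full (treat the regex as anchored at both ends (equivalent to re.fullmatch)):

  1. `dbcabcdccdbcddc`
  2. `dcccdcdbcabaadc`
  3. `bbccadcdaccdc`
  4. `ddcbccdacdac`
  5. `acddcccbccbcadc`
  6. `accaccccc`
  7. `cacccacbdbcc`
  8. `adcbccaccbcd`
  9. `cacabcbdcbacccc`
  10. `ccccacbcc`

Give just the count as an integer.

5

1 → match
2 → no match
3 → no match
4. `ddcbccdacdac` → match
5 → no match
6. `accaccccc` → match
7. `cacccacbdbcc` → no match
8. `adcbccaccbcd` → no match — must end with `c`
9 → match
10. `ccccacbcc` → match
Total matched: 5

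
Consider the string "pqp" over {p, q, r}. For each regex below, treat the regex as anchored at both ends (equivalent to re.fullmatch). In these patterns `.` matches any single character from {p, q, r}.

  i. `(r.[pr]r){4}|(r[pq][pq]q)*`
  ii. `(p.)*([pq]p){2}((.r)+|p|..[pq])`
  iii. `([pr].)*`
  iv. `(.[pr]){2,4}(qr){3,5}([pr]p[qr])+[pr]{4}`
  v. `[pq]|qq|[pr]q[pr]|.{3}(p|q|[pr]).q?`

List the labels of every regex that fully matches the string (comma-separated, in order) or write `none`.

v

i → no match
ii → no match
iii → no match
iv → no match
v → match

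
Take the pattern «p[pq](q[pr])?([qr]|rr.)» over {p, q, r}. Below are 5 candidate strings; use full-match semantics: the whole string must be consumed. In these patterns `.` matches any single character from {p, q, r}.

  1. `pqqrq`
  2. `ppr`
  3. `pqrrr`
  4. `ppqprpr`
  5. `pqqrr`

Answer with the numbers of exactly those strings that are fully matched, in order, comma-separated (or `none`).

1, 2, 3, 5

1 → match
2 → match
3 → match
4 → no match
5 → match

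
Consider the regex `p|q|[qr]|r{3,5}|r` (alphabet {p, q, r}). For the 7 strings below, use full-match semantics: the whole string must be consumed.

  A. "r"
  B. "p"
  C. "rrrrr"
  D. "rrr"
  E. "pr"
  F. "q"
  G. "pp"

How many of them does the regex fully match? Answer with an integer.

5

A → match
B → match
C → match
D → match
E → no match
F → match
G → no match
Total matched: 5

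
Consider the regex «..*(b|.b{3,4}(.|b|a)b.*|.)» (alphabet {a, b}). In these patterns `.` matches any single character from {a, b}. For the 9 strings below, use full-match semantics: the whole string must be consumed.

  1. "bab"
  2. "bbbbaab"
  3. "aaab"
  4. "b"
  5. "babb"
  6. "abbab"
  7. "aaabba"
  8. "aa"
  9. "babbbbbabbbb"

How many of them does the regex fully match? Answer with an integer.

1. "bab" → match
2. "bbbbaab" → match
3. "aaab" → match
4. "b" → no match
5. "babb" → match
6. "abbab" → match
7. "aaabba" → match
8. "aa" → match
9. "babbbbbabbbb" → match
Total matched: 8

8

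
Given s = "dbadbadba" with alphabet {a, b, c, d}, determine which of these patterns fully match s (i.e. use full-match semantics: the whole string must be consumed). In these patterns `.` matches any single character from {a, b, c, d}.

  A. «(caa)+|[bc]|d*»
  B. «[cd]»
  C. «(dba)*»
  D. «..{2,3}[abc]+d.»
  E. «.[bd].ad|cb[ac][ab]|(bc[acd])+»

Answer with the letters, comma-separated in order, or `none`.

C

A → no match
B → no match
C → match
D → no match
E → no match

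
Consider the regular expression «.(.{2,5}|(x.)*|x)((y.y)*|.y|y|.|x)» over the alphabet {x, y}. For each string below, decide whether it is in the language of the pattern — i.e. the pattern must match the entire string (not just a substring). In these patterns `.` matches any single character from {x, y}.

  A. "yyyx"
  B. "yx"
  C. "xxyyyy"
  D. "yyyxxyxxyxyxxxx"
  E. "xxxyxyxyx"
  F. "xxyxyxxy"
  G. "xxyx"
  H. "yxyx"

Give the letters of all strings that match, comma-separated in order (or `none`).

A, B, C, F, G, H

A → match
B → match
C → match
D → no match
E → no match
F → match
G → match
H → match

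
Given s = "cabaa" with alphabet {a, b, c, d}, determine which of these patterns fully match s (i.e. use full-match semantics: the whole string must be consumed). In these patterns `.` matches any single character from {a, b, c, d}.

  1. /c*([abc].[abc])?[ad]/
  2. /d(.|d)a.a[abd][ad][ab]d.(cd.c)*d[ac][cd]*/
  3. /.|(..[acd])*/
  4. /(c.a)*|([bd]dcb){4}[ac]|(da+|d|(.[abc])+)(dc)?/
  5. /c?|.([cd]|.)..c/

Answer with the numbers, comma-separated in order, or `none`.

1

1 → match
2 → no match — must start with "d"
3 → no match
4 → no match
5 → no match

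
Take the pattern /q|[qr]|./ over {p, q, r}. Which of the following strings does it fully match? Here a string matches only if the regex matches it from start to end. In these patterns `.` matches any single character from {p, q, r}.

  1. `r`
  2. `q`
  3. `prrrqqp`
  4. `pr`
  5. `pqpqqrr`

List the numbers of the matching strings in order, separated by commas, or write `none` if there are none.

1, 2

1. `r` → match
2. `q` → match
3. `prrrqqp` → no match
4. `pr` → no match
5. `pqpqqrr` → no match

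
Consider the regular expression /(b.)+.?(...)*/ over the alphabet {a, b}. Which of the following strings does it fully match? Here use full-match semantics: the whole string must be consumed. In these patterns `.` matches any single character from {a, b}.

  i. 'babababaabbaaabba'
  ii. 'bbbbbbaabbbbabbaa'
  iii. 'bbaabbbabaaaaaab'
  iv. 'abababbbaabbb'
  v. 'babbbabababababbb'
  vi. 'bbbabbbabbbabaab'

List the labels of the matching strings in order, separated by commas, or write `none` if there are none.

i → match
ii → match
iii → no match
iv → no match — must start with 'b'
v → match
vi → match

i, ii, v, vi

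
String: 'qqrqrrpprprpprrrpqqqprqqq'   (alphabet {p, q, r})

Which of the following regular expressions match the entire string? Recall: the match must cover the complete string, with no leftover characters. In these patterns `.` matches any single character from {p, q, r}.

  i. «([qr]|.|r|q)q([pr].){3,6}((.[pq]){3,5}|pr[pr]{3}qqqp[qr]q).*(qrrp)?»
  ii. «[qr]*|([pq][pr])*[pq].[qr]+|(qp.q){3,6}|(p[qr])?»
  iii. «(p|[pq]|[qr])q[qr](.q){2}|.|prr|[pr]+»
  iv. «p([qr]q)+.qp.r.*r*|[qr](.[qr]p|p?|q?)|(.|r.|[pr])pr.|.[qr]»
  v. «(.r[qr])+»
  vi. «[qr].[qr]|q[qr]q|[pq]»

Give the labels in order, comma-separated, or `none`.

i

i → match
ii → no match
iii → no match
iv → no match
v → no match
vi → no match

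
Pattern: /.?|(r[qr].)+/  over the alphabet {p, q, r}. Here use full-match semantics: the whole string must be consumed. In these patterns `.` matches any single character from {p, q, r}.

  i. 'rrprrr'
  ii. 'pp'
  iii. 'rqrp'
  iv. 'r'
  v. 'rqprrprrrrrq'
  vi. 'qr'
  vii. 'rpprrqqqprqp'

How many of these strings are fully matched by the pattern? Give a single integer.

3

i → match
ii → no match
iii → no match
iv → match
v → match
vi → no match
vii → no match
Total matched: 3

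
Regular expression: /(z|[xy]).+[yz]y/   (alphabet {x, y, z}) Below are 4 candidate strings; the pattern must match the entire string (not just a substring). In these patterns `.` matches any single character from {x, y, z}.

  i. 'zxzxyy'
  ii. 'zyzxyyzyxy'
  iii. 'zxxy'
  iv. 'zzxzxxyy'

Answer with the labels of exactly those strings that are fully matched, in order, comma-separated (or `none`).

i → match
ii → no match
iii → no match
iv → match

i, iv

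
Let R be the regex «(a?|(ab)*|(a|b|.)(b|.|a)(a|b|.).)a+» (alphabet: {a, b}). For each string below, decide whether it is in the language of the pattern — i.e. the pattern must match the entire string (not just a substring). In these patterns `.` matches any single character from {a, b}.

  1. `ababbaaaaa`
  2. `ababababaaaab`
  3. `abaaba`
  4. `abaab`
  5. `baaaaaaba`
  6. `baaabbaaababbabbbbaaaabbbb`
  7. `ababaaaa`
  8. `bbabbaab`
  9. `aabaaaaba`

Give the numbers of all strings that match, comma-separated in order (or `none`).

1 → no match
2 → no match — must end with `a`
3 → no match
4 → no match — must end with `a`
5 → no match
6 → no match — must end with `a`
7 → match
8 → no match — must end with `a`
9 → no match

7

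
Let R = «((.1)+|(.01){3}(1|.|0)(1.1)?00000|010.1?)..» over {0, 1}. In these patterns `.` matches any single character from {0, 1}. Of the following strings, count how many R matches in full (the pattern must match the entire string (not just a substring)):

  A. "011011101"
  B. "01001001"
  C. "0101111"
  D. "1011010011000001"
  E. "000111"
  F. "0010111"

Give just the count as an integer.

A → no match
B → no match
C → match
D → no match
E → no match
F → no match
Total matched: 1

1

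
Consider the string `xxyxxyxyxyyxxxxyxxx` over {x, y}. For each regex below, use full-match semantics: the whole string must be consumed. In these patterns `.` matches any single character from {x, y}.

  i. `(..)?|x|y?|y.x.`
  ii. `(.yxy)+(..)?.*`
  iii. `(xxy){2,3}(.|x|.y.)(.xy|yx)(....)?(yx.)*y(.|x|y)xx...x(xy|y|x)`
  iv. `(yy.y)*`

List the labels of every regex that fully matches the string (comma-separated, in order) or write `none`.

iii

i → no match
ii → no match
iii → match
iv → no match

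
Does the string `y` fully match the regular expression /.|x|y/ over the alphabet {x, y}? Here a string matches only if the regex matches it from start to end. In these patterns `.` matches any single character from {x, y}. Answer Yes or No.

Yes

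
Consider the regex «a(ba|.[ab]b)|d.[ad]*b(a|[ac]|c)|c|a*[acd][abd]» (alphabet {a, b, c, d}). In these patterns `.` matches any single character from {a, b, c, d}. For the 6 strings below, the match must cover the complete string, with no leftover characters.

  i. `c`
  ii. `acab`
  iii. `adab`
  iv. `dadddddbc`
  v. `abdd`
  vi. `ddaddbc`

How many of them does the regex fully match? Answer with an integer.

i → match
ii → match
iii → match
iv → match
v → no match
vi → match
Total matched: 5

5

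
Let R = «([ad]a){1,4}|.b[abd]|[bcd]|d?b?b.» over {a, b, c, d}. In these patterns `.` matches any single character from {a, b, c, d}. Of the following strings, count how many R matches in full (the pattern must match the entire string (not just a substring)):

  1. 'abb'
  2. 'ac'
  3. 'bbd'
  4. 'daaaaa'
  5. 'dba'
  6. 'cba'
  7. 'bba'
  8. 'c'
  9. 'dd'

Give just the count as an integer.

7

1 → match
2 → no match
3 → match
4 → match
5 → match
6 → match
7 → match
8 → match
9 → no match
Total matched: 7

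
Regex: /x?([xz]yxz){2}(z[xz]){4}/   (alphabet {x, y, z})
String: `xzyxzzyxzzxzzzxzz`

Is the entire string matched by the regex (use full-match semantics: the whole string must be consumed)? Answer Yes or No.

Yes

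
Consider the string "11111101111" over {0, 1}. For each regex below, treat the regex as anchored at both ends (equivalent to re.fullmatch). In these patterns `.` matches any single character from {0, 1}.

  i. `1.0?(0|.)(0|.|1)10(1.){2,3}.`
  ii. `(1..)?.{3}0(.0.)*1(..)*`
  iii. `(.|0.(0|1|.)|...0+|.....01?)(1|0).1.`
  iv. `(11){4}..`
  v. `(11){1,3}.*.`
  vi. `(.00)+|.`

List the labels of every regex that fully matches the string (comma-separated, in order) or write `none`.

v

i → no match
ii → no match
iii → no match
iv → no match
v → match
vi → no match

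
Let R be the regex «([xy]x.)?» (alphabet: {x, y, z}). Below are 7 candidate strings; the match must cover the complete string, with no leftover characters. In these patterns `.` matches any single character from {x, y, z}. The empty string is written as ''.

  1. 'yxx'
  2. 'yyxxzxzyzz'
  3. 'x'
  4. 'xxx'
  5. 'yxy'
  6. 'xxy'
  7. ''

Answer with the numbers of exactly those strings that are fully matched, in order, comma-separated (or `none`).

1 → match
2 → no match
3 → no match
4 → match
5 → match
6 → match
7 → match

1, 4, 5, 6, 7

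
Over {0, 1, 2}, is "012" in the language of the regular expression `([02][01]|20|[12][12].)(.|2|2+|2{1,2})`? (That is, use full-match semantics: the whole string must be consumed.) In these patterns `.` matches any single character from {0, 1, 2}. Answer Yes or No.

Yes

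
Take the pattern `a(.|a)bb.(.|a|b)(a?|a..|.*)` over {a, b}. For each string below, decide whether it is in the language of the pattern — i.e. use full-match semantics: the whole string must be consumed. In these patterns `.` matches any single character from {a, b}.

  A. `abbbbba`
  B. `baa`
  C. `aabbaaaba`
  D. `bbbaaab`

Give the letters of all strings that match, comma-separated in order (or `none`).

A → match
B → no match — must start with `a`
C → match
D → no match — must start with `a`

A, C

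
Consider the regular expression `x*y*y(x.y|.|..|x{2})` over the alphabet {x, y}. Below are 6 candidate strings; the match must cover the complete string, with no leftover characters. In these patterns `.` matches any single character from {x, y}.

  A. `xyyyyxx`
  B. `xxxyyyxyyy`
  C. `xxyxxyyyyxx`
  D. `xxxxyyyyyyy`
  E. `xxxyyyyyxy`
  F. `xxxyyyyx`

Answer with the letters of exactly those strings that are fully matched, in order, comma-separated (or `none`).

A, D, E, F

A → match
B → no match
C → no match
D → match
E → match
F → match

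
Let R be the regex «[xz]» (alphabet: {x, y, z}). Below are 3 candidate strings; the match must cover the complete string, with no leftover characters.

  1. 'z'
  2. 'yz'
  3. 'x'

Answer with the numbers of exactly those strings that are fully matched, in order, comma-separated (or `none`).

1 → match
2 → no match
3 → match

1, 3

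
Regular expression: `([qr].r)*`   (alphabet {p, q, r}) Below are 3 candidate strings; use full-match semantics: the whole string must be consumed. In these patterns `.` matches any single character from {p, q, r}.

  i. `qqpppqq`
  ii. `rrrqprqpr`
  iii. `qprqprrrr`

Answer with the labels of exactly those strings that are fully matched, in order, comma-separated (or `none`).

i. `qqpppqq` → no match
ii. `rrrqprqpr` → match
iii. `qprqprrrr` → match

ii, iii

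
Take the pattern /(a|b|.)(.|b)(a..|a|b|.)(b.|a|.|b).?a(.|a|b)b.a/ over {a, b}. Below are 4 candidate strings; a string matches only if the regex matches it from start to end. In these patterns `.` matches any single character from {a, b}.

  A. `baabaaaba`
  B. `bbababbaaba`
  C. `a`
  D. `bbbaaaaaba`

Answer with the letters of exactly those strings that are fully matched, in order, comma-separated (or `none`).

A → no match
B → no match
C → no match
D → no match

none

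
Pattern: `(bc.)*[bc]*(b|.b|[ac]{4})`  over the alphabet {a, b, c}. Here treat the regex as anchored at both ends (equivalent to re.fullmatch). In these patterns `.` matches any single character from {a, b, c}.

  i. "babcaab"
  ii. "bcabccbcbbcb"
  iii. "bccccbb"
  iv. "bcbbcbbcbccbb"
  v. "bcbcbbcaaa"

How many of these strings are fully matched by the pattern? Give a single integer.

i → no match
ii → match
iii → match
iv → match
v → match
Total matched: 4

4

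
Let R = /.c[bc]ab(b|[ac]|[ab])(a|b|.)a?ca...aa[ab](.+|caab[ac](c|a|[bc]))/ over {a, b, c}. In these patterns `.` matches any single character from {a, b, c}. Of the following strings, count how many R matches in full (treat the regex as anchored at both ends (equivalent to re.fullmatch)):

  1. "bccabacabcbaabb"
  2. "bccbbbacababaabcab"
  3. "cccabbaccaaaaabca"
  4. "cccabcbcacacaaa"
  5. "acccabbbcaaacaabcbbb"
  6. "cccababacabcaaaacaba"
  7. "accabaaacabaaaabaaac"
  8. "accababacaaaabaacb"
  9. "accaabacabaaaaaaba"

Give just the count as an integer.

2

1 → no match
2 → no match
3 → no match
4 → no match
5 → no match
6 → match
7 → match
8 → no match
9 → no match
Total matched: 2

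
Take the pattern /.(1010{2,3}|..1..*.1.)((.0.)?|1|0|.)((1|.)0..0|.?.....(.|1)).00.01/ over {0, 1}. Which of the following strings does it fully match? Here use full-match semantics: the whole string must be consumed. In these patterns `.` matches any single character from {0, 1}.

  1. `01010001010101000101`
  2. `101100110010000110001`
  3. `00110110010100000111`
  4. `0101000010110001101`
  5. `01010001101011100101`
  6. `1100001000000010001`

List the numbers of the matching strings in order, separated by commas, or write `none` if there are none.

1, 5

1 → match
2 → no match
3 → no match — must end with `01`
4 → no match
5 → match
6 → no match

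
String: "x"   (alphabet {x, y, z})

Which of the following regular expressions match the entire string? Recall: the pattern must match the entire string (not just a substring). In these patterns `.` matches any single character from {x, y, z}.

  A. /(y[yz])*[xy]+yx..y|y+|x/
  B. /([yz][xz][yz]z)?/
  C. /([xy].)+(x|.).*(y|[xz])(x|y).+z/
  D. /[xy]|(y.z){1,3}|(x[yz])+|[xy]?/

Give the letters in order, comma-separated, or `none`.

A → match
B → no match
C → no match — must end with "z"
D → match

A, D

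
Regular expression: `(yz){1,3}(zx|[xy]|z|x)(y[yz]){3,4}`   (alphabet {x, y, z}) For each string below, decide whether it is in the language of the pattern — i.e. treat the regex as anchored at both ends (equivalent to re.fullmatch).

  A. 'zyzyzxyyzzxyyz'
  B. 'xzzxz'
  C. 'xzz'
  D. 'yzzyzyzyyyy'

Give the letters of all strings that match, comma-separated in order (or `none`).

D

A → no match — must start with 'yz'
B. 'xzzxz' → no match — must start with 'yz'
C. 'xzz' → no match — must start with 'yz'
D. 'yzzyzyzyyyy' → match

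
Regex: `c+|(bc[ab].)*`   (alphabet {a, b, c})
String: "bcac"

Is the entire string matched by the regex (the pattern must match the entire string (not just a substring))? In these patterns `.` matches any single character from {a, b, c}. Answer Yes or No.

Yes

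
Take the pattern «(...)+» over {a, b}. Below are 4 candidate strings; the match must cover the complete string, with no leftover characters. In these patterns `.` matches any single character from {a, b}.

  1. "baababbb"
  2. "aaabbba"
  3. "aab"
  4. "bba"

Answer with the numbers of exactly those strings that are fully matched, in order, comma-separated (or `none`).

3, 4

1 → no match
2 → no match
3 → match
4 → match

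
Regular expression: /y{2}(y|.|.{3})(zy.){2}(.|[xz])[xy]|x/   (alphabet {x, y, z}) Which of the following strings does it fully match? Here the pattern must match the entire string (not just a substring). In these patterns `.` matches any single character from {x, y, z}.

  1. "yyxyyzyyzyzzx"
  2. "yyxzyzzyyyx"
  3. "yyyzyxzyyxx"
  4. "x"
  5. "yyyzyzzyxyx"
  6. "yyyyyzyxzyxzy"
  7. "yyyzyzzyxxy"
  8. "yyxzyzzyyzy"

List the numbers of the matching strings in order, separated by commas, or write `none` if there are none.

1 → match
2. "yyxzyzzyyyx" → match
3. "yyyzyxzyyxx" → match
4. "x" → match
5. "yyyzyzzyxyx" → match
6 → match
7. "yyyzyzzyxxy" → match
8. "yyxzyzzyyzy" → match

1, 2, 3, 4, 5, 6, 7, 8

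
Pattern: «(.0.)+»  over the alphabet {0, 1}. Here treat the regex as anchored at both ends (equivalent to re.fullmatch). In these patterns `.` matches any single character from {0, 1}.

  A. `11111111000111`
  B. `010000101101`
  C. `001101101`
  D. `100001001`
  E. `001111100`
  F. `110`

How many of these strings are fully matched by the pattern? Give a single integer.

A → no match
B → no match
C → match
D → match
E → no match
F → no match
Total matched: 2

2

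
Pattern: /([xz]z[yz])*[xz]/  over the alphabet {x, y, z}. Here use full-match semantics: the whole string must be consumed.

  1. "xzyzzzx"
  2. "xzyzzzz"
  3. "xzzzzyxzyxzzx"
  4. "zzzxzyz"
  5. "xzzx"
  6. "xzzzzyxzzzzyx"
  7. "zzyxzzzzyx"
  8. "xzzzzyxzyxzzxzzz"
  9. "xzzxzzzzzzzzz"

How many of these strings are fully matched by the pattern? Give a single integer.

9

1 → match
2 → match
3 → match
4 → match
5 → match
6 → match
7 → match
8 → match
9 → match
Total matched: 9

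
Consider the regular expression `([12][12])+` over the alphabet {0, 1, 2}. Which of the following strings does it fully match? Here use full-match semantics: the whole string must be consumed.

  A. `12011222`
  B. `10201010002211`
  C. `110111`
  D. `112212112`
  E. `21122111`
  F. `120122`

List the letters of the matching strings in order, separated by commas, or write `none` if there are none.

E

A → no match
B → no match
C → no match
D → no match
E → match
F → no match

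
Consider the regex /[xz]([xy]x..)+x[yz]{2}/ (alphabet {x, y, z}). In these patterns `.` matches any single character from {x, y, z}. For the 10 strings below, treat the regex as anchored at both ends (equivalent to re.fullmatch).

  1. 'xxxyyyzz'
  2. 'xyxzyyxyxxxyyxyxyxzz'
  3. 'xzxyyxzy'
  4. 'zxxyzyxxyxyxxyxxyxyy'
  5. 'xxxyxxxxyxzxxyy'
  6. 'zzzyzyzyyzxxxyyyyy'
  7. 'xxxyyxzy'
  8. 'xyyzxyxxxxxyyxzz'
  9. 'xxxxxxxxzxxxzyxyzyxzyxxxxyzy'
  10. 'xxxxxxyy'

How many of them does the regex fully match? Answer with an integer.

2

1 → no match
2 → no match
3 → no match
4 → no match
5 → no match
6 → no match
7 → match
8 → no match
9 → no match
10 → match
Total matched: 2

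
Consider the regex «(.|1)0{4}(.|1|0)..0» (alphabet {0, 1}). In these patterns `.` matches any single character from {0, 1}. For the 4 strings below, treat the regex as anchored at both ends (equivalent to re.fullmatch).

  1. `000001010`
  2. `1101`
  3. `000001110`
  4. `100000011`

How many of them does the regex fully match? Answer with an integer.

2

1 → match
2 → no match — must end with `0`
3 → match
4 → no match — must end with `0`
Total matched: 2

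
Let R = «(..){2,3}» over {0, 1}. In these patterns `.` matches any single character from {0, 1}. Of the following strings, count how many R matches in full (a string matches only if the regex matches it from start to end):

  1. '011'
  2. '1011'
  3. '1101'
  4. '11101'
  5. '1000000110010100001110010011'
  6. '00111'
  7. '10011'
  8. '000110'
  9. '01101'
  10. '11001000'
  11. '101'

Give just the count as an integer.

1. '011' → no match
2. '1011' → match
3. '1101' → match
4. '11101' → no match
5 → no match
6. '00111' → no match
7. '10011' → no match
8. '000110' → match
9. '01101' → no match
10. '11001000' → no match
11. '101' → no match
Total matched: 3

3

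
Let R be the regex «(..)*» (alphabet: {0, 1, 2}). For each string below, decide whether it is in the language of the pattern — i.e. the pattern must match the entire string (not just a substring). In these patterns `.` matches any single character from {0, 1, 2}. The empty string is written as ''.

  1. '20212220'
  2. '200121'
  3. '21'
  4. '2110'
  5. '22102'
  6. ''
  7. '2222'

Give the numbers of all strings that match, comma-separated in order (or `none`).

1, 2, 3, 4, 6, 7

1 → match
2 → match
3 → match
4 → match
5 → no match
6 → match
7 → match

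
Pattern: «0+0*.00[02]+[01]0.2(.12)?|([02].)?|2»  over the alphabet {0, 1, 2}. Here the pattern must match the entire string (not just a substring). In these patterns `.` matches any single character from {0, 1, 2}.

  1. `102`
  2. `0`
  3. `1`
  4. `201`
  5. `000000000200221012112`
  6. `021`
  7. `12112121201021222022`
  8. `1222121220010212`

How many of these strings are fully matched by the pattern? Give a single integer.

1

1 → no match
2 → no match
3 → no match
4 → no match
5 → match
6 → no match
7 → no match
8 → no match
Total matched: 1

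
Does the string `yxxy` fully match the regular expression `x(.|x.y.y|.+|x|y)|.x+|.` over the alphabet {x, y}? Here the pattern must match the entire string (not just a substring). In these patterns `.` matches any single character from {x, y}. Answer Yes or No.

No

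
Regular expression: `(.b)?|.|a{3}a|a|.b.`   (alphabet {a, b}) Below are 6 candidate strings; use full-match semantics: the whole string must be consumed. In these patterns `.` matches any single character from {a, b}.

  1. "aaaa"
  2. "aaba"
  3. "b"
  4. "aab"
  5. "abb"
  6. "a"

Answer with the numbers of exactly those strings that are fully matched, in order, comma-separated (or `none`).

1 → match
2 → no match
3 → match
4 → no match
5 → match
6 → match

1, 3, 5, 6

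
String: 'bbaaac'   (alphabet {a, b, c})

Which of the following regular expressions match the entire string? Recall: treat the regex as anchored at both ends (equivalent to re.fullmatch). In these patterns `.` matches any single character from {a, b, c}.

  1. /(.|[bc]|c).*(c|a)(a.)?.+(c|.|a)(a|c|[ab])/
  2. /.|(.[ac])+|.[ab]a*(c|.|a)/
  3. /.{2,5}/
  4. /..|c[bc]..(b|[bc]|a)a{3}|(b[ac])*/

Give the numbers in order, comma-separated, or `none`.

1, 2

1 → match
2 → match
3 → no match
4 → no match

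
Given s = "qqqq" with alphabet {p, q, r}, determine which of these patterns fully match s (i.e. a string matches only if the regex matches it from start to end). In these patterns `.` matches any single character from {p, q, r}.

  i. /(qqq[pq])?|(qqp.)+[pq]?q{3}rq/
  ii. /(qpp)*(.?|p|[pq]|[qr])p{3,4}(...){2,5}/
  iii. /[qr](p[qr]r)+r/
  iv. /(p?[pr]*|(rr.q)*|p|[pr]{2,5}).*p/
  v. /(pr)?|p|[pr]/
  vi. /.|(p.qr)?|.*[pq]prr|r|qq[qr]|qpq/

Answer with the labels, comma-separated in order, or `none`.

i → match
ii → no match
iii → no match — must end with "rr"
iv → no match — must end with "p"
v → no match
vi → no match

i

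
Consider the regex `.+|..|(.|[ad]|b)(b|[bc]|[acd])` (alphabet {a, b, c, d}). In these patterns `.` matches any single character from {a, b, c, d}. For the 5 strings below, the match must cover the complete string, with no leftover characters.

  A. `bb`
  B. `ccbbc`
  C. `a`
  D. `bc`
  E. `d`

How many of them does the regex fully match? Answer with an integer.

5

A → match
B → match
C → match
D → match
E → match
Total matched: 5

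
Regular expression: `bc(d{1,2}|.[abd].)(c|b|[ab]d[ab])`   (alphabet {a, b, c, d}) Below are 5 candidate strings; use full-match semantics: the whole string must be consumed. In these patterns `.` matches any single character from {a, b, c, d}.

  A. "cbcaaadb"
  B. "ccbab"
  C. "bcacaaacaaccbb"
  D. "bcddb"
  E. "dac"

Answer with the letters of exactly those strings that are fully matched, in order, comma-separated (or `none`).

A. "cbcaaadb" → no match — must start with "bc"
B. "ccbab" → no match — must start with "bc"
C → no match
D. "bcddb" → match
E. "dac" → no match — must start with "bc"

D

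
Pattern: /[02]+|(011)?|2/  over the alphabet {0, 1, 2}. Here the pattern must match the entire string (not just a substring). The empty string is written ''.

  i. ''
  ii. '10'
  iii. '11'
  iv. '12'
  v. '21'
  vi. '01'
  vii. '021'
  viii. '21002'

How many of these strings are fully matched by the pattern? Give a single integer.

i → match
ii → no match
iii → no match
iv → no match
v → no match
vi → no match
vii → no match
viii → no match
Total matched: 1

1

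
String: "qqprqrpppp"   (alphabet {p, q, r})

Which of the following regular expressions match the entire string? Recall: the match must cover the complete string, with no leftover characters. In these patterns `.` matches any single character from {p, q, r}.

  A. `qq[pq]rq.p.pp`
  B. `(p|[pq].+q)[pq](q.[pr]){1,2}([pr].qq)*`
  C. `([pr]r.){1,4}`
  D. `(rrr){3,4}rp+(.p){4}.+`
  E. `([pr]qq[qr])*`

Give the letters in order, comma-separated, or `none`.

A

A → match
B → no match
C → no match
D → no match — must start with "rrr"
E → no match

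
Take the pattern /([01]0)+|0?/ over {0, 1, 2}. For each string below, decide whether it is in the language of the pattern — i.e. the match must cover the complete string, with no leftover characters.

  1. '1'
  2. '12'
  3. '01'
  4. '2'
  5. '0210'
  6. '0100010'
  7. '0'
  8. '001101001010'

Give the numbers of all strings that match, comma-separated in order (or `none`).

1 → no match
2 → no match
3 → no match
4 → no match
5 → no match
6 → no match
7 → match
8 → no match

7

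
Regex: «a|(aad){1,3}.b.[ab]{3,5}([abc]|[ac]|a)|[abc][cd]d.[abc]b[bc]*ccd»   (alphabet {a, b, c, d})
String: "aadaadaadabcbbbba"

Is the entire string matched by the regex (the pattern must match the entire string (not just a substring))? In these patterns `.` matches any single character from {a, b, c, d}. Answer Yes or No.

Yes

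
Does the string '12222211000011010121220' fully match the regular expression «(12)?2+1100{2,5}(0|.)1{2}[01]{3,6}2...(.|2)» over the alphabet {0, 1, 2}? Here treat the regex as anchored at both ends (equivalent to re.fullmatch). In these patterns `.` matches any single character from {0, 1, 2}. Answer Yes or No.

Yes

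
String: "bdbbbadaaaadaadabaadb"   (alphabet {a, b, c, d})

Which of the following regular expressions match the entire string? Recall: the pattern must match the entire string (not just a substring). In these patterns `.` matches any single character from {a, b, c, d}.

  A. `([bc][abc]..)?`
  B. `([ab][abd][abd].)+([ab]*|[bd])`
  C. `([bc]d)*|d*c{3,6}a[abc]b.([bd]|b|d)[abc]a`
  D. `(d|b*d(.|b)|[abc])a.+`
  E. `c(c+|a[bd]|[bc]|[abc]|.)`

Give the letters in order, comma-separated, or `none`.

A → no match
B → match
C → no match
D → no match
E → no match — must start with "c"

B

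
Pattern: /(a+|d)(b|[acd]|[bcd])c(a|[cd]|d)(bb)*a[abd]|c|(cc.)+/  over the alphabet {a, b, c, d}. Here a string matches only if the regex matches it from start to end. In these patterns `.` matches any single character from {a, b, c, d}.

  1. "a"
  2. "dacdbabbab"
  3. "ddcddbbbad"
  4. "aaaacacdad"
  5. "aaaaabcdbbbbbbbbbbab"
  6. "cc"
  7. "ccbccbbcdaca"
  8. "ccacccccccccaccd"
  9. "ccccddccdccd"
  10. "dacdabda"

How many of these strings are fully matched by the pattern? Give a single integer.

1 → no match
2 → no match
3 → no match
4 → no match
5 → match
6 → no match
7 → no match
8 → no match
9 → no match
10 → no match
Total matched: 1

1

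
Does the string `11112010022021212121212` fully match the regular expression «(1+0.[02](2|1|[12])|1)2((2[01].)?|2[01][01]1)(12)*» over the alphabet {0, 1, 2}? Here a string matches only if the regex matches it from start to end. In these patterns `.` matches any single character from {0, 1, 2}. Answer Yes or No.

No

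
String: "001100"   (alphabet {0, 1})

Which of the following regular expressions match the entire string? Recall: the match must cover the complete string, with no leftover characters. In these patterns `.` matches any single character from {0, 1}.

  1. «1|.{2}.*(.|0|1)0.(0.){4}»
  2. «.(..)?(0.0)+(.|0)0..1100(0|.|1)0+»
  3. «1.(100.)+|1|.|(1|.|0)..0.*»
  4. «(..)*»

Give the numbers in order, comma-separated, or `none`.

1 → no match
2 → no match
3 → no match
4 → match

4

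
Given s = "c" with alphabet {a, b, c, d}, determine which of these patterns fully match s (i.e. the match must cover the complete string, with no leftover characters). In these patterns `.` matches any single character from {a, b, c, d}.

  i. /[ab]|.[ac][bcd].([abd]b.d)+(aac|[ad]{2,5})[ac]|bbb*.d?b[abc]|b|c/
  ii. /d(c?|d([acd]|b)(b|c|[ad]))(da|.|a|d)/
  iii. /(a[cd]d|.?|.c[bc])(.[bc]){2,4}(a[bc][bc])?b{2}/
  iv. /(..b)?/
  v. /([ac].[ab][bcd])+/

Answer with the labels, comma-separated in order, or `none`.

i

i → match
ii → no match — must start with "d"
iii → no match — must end with "b"
iv → no match
v → no match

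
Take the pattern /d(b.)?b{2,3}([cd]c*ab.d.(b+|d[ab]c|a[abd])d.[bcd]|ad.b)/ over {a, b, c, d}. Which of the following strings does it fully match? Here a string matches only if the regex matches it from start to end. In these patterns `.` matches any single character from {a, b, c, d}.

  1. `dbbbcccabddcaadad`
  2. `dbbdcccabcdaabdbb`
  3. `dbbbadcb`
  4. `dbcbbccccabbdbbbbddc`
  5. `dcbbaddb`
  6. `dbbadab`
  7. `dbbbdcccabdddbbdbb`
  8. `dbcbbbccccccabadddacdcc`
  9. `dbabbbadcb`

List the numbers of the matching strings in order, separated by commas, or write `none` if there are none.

1, 2, 3, 4, 6, 7, 8, 9

1 → match
2 → match
3. `dbbbadcb` → match
4 → match
5. `dcbbaddb` → no match
6. `dbbadab` → match
7 → match
8 → match
9. `dbabbbadcb` → match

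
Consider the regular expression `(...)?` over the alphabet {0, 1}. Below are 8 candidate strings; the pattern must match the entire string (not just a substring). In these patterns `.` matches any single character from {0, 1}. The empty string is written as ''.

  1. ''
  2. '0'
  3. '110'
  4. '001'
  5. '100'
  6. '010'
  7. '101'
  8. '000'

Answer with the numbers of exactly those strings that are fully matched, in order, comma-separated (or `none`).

1. '' → match
2. '0' → no match
3. '110' → match
4. '001' → match
5. '100' → match
6. '010' → match
7. '101' → match
8. '000' → match

1, 3, 4, 5, 6, 7, 8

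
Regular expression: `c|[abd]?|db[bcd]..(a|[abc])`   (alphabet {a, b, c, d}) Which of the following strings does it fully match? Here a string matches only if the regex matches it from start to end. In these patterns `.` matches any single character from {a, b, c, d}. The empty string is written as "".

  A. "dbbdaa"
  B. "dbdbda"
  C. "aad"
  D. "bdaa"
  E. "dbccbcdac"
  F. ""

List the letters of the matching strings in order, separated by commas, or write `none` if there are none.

A, B, F

A → match
B → match
C → no match
D → no match
E → no match
F → match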